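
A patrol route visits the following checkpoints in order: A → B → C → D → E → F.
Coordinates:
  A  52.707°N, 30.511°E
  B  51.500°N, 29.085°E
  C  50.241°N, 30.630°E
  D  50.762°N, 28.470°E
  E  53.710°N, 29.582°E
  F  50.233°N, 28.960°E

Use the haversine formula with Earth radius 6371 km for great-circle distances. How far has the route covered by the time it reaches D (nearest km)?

Leg distances:
A→B: 165.8 km  (cumulative 165.8 km)
B→C: 177.1 km  (cumulative 342.9 km)
C→D: 163.4 km  (cumulative 506.3 km)
Cumulative distance at D ≈ 506 km.

506 km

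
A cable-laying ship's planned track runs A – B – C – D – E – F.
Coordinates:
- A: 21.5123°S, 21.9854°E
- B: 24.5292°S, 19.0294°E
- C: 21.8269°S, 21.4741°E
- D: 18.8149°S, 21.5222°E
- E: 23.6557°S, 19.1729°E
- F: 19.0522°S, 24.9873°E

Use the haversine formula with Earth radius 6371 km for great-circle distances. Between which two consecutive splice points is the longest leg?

E–F

Leg distances:
A→B: 451.7 km
B→C: 390.8 km
C→D: 335.0 km
D→E: 590.7 km
E→F: 790.1 km
The longest leg is E–F at 790.1 km.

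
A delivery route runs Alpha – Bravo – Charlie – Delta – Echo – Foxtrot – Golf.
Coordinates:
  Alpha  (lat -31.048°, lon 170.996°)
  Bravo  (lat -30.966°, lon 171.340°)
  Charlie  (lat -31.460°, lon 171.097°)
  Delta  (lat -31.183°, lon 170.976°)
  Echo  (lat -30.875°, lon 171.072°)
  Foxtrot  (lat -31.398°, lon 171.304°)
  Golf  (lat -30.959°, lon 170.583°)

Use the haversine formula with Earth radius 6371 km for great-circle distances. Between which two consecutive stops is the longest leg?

Foxtrot–Golf

Leg distances:
Alpha→Bravo: 34.0 km
Bravo→Charlie: 59.6 km
Charlie→Delta: 32.9 km
Delta→Echo: 35.4 km
Echo→Foxtrot: 62.2 km
Foxtrot→Golf: 84.2 km
The longest leg is Foxtrot–Golf at 84.2 km.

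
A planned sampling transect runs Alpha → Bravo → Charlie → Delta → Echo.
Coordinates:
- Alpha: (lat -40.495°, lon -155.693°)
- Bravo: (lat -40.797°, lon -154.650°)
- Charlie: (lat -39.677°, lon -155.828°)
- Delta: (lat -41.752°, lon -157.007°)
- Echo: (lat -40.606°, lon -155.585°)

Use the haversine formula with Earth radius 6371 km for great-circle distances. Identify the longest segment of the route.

Leg distances:
Alpha→Bravo: 94.2 km
Bravo→Charlie: 159.7 km
Charlie→Delta: 251.2 km
Delta→Echo: 174.4 km
The longest leg is Charlie–Delta at 251.2 km.

Charlie–Delta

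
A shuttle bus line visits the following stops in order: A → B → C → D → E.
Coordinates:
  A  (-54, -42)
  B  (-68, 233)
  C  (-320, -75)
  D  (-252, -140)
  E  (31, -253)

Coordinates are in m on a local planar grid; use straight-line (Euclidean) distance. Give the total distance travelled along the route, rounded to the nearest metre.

Leg distances:
A→B: 275.4 m  (cumulative 275.4 m)
B→C: 398.0 m  (cumulative 673.3 m)
C→D: 94.1 m  (cumulative 767.4 m)
D→E: 304.7 m  (cumulative 1072.1 m)
Total route length ≈ 1072 m.

1072 m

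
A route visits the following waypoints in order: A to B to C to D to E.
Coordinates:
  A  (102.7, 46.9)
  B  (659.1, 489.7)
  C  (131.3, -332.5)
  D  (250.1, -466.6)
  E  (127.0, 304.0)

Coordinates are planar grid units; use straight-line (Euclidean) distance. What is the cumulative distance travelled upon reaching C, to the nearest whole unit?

Leg distances:
A→B: 711.1  (cumulative 711.1)
B→C: 977.0  (cumulative 1688.1)
Cumulative distance at C ≈ 1688.

1688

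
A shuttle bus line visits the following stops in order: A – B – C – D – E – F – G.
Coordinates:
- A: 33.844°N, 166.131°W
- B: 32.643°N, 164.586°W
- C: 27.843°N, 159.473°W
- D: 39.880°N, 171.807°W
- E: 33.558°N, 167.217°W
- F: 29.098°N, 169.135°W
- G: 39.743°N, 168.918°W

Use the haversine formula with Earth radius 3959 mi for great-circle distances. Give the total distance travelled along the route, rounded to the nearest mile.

Leg distances:
A→B: 121.9 mi  (cumulative 121.9 mi)
B→C: 450.6 mi  (cumulative 572.5 mi)
C→D: 1089.8 mi  (cumulative 1662.3 mi)
D→E: 505.2 mi  (cumulative 2167.5 mi)
E→F: 328.3 mi  (cumulative 2495.8 mi)
F→G: 735.6 mi  (cumulative 3231.5 mi)
Total route length ≈ 3231 mi.

3231 mi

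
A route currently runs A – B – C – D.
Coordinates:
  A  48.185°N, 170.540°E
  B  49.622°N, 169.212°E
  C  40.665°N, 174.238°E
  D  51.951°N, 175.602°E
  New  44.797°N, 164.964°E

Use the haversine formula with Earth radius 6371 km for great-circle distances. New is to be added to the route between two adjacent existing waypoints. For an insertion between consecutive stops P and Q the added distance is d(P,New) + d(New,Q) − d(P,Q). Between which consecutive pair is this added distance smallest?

Added distance for inserting New between each consecutive pair:
A–B: 1007.0 km
B–C: 439.5 km
C–D: 741.8 km
Smallest added distance is 439.5 km, inserting between B and C.

between B and C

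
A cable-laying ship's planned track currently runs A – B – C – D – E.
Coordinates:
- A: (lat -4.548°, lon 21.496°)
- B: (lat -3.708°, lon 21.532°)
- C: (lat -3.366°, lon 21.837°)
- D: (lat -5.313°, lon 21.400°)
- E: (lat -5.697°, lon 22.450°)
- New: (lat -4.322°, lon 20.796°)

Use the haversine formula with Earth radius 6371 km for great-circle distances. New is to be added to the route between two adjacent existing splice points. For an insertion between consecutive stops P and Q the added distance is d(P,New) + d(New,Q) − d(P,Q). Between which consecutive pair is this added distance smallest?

between C and D

Added distance for inserting New between each consecutive pair:
A–B: 94.5 km
B–C: 212.5 km
C–D: 64.0 km
D–E: 243.7 km
Smallest added distance is 64.0 km, inserting between C and D.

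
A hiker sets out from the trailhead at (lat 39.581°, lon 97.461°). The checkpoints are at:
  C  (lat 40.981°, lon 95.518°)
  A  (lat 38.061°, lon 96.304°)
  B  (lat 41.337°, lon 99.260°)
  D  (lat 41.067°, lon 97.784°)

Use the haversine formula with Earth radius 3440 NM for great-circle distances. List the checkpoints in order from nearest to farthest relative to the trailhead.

D, A, C, B

Distance from the trailhead at (lat 39.581°, lon 97.461°) to each:
D (lat 41.067°, lon 97.784°): 90.4 NM
A (lat 38.061°, lon 96.304°): 106.1 NM
C (lat 40.981°, lon 95.518°): 122.4 NM
B (lat 41.337°, lon 99.260°): 133.7 NM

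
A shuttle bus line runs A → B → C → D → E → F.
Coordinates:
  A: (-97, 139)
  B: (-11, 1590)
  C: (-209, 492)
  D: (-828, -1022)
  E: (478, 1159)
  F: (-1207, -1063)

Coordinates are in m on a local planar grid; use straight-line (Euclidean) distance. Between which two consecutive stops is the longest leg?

Leg distances:
A→B: 1453.5 m
B→C: 1115.7 m
C→D: 1635.7 m
D→E: 2542.1 m
E→F: 2788.6 m
The longest leg is E–F at 2788.6 m.

E–F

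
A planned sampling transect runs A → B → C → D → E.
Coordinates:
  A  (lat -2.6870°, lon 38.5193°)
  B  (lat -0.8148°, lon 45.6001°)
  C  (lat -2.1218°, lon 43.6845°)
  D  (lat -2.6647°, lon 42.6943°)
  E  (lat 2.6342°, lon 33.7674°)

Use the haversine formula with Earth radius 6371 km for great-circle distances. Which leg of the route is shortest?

C–D

Leg distances:
A→B: 814.0 km
B→C: 257.8 km
C→D: 125.5 km
D→E: 1154.0 km
The shortest leg is C–D at 125.5 km.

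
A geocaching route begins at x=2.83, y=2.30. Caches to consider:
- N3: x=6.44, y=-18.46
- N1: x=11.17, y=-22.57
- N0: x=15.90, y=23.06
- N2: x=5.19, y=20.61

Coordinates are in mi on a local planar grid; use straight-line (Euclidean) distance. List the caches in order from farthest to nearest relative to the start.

Computing each straight-line distance from x=2.83, y=2.30:
N1 x=11.17, y=-22.57: 26.2 mi
N0 x=15.90, y=23.06: 24.5 mi
N3 x=6.44, y=-18.46: 21.1 mi
N2 x=5.19, y=20.61: 18.5 mi

N1, N0, N3, N2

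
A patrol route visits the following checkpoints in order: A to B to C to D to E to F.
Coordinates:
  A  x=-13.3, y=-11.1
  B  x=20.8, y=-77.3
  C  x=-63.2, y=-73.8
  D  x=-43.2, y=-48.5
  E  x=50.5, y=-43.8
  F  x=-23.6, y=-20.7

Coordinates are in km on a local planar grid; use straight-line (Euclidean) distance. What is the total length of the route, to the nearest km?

Leg distances:
A→B: 74.5 km  (cumulative 74.5 km)
B→C: 84.1 km  (cumulative 158.5 km)
C→D: 32.3 km  (cumulative 190.8 km)
D→E: 93.8 km  (cumulative 284.6 km)
E→F: 77.6 km  (cumulative 362.2 km)
Total route length ≈ 362 km.

362 km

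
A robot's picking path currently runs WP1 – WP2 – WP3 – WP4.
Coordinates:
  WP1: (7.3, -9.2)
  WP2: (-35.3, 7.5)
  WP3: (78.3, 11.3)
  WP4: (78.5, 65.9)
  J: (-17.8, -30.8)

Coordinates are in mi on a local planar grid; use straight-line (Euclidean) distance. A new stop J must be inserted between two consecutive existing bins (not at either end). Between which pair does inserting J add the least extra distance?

Added distance for inserting J between each consecutive pair:
WP1–WP2: 29.5 mi
WP2–WP3: 33.4 mi
WP3–WP4: 186.8 mi
Smallest added distance is 29.5 mi, inserting between WP1 and WP2.

between WP1 and WP2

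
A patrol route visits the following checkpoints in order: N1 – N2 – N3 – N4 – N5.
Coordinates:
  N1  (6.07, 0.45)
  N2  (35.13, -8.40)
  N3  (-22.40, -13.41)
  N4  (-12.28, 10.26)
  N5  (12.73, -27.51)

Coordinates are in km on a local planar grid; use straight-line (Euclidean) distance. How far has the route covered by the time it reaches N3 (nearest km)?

88 km

Leg distances:
N1→N2: 30.4 km  (cumulative 30.4 km)
N2→N3: 57.7 km  (cumulative 88.1 km)
Cumulative distance at N3 ≈ 88 km.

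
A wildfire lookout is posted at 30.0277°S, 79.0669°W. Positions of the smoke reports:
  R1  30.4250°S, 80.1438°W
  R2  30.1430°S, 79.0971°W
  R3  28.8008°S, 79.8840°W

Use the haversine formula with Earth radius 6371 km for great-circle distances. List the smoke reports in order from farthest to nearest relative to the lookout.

R3, R1, R2

Computing each great-circle distance from 30.0277°S, 79.0669°W:
R3 28.8008°S, 79.8840°W: 157.7 km
R1 30.4250°S, 80.1438°W: 112.5 km
R2 30.1430°S, 79.0971°W: 13.1 km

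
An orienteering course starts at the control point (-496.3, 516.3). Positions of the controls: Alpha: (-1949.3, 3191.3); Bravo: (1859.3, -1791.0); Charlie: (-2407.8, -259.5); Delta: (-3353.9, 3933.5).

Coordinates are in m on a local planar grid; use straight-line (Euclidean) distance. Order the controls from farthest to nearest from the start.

Delta, Bravo, Alpha, Charlie

Distances from the start:
Delta (-3353.9, 3933.5): 4454.6 m
Bravo (1859.3, -1791.0): 3297.3 m
Alpha (-1949.3, 3191.3): 3044.1 m
Charlie (-2407.8, -259.5): 2062.9 m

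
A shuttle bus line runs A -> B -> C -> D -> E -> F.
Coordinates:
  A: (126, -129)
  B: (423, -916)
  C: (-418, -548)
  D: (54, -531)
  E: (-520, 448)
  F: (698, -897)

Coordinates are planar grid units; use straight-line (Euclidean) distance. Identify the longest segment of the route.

Leg distances:
A→B: 841.2
B→C: 918.0
C→D: 472.3
D→E: 1134.9
E→F: 1814.5
The longest leg is E–F at 1814.5.

E–F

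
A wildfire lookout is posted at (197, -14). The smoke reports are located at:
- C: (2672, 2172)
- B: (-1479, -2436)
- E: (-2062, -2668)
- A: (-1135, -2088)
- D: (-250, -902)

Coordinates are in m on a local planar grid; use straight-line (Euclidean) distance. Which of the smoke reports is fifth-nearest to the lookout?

Distances from the lookout ((197, -14)):
D: 994.2 m
A: 2464.9 m
B: 2945.3 m
C: 3302.2 m
E: 3485.2 m
The fifth-nearest is E at 3485.2 m.

E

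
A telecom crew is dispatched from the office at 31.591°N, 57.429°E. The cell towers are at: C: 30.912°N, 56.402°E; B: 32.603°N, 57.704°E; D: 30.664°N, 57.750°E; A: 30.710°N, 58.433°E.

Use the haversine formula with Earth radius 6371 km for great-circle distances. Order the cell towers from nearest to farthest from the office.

Computing each great-circle distance from 31.591°N, 57.429°E:
D 30.664°N, 57.750°E: 107.5 km
B 32.603°N, 57.704°E: 115.5 km
C 30.912°N, 56.402°E: 123.4 km
A 30.710°N, 58.433°E: 136.8 km

D, B, C, A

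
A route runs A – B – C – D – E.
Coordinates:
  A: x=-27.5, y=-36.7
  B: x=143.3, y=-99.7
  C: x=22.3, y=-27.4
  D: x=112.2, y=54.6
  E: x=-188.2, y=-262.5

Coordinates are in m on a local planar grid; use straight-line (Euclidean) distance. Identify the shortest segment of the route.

C–D

Leg distances:
A→B: 182.0 m
B→C: 141.0 m
C→D: 121.7 m
D→E: 436.8 m
The shortest leg is C–D at 121.7 m.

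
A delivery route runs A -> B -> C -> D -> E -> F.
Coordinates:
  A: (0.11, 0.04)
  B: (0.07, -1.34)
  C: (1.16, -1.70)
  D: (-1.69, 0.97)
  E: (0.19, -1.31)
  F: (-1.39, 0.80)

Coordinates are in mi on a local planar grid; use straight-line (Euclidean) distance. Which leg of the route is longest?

Leg distances:
A→B: 1.4 mi
B→C: 1.1 mi
C→D: 3.9 mi
D→E: 3.0 mi
E→F: 2.6 mi
The longest leg is C–D at 3.9 mi.

C–D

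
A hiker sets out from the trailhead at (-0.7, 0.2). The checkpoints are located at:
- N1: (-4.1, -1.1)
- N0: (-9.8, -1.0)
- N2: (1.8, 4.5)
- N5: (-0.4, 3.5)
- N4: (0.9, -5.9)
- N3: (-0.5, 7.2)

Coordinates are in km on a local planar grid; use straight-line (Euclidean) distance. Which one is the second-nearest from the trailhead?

N1

Distance to each, sorted:
N5: 3.3 km
N1: 3.6 km
N2: 5.0 km
N4: 6.3 km
N3: 7.0 km
N0: 9.2 km
The second-nearest is N1 at 3.6 km.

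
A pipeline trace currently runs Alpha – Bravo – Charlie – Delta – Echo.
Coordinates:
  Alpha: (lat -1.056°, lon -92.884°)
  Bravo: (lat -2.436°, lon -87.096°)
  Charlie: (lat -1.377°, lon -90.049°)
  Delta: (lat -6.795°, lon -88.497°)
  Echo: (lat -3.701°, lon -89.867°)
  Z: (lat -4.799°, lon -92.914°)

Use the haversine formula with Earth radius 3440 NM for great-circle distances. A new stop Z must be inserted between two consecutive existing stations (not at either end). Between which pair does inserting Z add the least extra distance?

Added distance for inserting Z between each consecutive pair:
Alpha–Bravo: 244.0 NM
Bravo–Charlie: 455.9 NM
Charlie–Delta: 219.2 NM
Delta–Echo: 280.7 NM
Smallest added distance is 219.2 NM, inserting between Charlie and Delta.

between Charlie and Delta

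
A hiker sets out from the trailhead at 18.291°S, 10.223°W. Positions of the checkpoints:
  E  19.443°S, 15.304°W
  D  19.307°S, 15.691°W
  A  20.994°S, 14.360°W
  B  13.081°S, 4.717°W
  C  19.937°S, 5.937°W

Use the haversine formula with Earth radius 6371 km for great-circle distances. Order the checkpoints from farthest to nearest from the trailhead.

Computing each great-circle distance from 18.291°S, 10.223°W:
B 13.081°S, 4.717°W: 826.3 km
D 19.307°S, 15.691°W: 586.5 km
E 19.443°S, 15.304°W: 549.7 km
A 20.994°S, 14.360°W: 527.2 km
C 19.937°S, 5.937°W: 486.1 km

B, D, E, A, C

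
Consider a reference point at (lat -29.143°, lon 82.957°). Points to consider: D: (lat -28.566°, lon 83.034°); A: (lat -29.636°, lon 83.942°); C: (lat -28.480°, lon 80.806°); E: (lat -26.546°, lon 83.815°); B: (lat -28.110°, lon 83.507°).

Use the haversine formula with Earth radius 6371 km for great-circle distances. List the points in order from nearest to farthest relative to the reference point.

Computing each great-circle distance from (lat -29.143°, lon 82.957°):
D (lat -28.566°, lon 83.034°): 64.6 km
A (lat -29.636°, lon 83.942°): 110.1 km
B (lat -28.110°, lon 83.507°): 126.8 km
C (lat -28.480°, lon 80.806°): 222.2 km
E (lat -26.546°, lon 83.815°): 300.8 km

D, A, B, C, E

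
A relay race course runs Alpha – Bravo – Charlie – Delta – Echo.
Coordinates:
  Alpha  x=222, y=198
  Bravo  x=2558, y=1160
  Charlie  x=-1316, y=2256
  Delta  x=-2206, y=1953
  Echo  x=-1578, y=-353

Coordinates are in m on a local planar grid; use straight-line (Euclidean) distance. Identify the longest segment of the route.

Bravo–Charlie

Leg distances:
Alpha→Bravo: 2526.3 m
Bravo→Charlie: 4026.1 m
Charlie→Delta: 940.2 m
Delta→Echo: 2390.0 m
The longest leg is Bravo–Charlie at 4026.1 m.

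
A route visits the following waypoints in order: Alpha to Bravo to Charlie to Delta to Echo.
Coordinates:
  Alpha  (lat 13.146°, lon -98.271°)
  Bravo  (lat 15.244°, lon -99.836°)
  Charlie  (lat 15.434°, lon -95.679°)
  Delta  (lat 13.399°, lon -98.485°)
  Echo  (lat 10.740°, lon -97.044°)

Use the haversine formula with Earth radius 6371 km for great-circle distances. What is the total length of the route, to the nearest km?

1446 km

Leg distances:
Alpha→Bravo: 287.9 km  (cumulative 287.9 km)
Bravo→Charlie: 446.3 km  (cumulative 734.2 km)
Charlie→Delta: 377.5 km  (cumulative 1111.7 km)
Delta→Echo: 334.6 km  (cumulative 1446.3 km)
Total route length ≈ 1446 km.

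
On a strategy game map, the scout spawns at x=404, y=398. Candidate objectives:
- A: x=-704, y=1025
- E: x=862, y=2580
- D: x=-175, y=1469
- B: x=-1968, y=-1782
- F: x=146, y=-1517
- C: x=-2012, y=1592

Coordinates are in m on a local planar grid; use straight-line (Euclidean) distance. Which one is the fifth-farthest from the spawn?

Distances from the spawn (x=404, y=398):
B: 3221.6 m
C: 2694.9 m
E: 2229.5 m
F: 1932.3 m
A: 1273.1 m
D: 1217.5 m
The fifth-farthest is A at 1273.1 m.

A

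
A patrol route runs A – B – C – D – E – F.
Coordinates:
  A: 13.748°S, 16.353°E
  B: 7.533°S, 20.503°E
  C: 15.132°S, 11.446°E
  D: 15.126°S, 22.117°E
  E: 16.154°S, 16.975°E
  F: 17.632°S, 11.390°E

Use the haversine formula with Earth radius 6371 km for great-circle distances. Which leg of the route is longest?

Leg distances:
A→B: 826.5 km
B→C: 1299.0 km
C→D: 1145.3 km
D→E: 562.3 km
E→F: 616.5 km
The longest leg is B–C at 1299.0 km.

B–C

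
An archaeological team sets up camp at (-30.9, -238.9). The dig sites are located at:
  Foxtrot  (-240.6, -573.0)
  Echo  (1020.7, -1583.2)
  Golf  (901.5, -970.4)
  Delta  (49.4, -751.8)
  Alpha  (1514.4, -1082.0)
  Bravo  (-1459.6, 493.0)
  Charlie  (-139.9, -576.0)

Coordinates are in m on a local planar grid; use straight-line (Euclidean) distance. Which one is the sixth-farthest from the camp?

Foxtrot

Distances from the camp ((-30.9, -238.9)):
Alpha: 1760.3 m
Echo: 1706.8 m
Bravo: 1605.3 m
Golf: 1185.1 m
Delta: 519.1 m
Foxtrot: 394.5 m
Charlie: 354.3 m
The sixth-farthest is Foxtrot at 394.5 m.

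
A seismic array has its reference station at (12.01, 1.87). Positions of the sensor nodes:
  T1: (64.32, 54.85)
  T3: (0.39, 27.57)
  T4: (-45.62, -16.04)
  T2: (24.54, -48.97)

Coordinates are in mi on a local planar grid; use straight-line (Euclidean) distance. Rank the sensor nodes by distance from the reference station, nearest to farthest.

Distances from the reference station:
T3 (0.39, 27.57): 28.2 mi
T2 (24.54, -48.97): 52.4 mi
T4 (-45.62, -16.04): 60.3 mi
T1 (64.32, 54.85): 74.5 mi

T3, T2, T4, T1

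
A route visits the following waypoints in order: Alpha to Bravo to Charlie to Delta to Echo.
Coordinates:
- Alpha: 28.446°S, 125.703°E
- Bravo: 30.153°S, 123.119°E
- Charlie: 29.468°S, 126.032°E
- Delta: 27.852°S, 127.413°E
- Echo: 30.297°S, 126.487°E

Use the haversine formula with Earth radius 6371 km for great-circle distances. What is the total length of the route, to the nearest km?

1116 km

Leg distances:
Alpha→Bravo: 314.3 km  (cumulative 314.3 km)
Bravo→Charlie: 291.2 km  (cumulative 605.5 km)
Charlie→Delta: 224.6 km  (cumulative 830.1 km)
Delta→Echo: 286.4 km  (cumulative 1116.5 km)
Total route length ≈ 1116 km.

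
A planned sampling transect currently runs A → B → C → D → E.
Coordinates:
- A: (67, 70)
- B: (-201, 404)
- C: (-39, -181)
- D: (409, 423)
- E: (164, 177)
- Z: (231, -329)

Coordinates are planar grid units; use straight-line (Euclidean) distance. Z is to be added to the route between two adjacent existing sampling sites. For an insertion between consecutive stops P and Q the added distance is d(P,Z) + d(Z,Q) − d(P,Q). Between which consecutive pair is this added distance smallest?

Added distance for inserting Z between each consecutive pair:
A–B: 854.0
B–C: 551.7
C–D: 328.7
D–E: 936.0
Smallest added distance is 328.7, inserting between C and D.

between C and D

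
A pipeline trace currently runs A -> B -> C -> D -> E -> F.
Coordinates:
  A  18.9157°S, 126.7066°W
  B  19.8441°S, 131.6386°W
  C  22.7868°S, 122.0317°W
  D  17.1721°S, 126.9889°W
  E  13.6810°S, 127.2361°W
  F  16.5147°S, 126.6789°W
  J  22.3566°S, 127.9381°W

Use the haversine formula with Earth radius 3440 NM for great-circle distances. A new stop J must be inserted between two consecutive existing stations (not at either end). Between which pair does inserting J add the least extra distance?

Added distance for inserting J between each consecutive pair:
A–B: 189.4 NM
B–C: 19.3 NM
C–D: 206.4 NM
D–E: 628.2 NM
E–F: 707.1 NM
Smallest added distance is 19.3 NM, inserting between B and C.

between B and C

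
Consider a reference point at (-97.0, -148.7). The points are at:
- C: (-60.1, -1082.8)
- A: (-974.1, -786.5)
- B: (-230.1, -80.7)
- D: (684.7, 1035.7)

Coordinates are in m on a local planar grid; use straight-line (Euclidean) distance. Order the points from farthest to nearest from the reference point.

Computing each straight-line distance from (-97.0, -148.7):
D (684.7, 1035.7): 1419.1 m
A (-974.1, -786.5): 1084.5 m
C (-60.1, -1082.8): 934.8 m
B (-230.1, -80.7): 149.5 m

D, A, C, B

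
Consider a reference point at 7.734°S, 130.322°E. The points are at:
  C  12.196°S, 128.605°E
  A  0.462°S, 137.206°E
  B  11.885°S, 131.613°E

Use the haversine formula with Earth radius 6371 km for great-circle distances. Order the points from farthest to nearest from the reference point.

A, C, B

Computing each great-circle distance from 7.734°S, 130.322°E:
A 0.462°S, 137.206°E: 1111.8 km
C 12.196°S, 128.605°E: 530.6 km
B 11.885°S, 131.613°E: 482.7 km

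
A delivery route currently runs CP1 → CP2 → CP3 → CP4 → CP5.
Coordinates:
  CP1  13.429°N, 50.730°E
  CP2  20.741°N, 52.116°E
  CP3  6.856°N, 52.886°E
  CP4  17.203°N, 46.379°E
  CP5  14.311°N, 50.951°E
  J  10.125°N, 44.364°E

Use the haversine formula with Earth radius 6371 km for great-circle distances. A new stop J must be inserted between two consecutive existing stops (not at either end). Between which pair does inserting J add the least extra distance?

Added distance for inserting J between each consecutive pair:
CP1–CP2: 1400.6 km
CP2–CP3: 901.6 km
CP3–CP4: 471.5 km
CP4–CP5: 1084.8 km
Smallest added distance is 471.5 km, inserting between CP3 and CP4.

between CP3 and CP4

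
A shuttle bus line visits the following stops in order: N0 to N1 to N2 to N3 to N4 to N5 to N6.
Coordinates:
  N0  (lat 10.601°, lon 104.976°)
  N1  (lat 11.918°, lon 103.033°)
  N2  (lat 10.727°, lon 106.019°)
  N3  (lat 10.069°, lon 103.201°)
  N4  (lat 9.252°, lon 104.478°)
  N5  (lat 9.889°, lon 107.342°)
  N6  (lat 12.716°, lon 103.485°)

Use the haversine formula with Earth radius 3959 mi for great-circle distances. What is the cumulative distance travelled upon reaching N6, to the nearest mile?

Leg distances:
N0→N1: 160.1 mi  (cumulative 160.1 mi)
N1→N2: 218.4 mi  (cumulative 378.5 mi)
N2→N3: 196.8 mi  (cumulative 575.3 mi)
N3→N4: 103.7 mi  (cumulative 679.0 mi)
N4→N5: 200.0 mi  (cumulative 879.0 mi)
N5→N6: 326.3 mi  (cumulative 1205.3 mi)
Cumulative distance at N6 ≈ 1205 mi.

1205 mi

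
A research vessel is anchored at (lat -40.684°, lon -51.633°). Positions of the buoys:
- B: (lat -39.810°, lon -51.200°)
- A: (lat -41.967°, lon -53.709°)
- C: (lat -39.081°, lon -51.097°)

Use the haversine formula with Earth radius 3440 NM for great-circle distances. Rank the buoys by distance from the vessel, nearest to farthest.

Distances from the vessel:
B (lat -39.810°, lon -51.200°): 56.1 NM
C (lat -39.081°, lon -51.097°): 99.4 NM
A (lat -41.967°, lon -53.709°): 121.2 NM

B, C, A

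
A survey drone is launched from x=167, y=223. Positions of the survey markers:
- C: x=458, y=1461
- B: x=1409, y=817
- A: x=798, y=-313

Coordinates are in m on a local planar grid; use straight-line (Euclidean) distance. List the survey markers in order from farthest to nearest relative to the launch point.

B, C, A

Computing each straight-line distance from x=167, y=223:
B x=1409, y=817: 1376.7 m
C x=458, y=1461: 1271.7 m
A x=798, y=-313: 827.9 m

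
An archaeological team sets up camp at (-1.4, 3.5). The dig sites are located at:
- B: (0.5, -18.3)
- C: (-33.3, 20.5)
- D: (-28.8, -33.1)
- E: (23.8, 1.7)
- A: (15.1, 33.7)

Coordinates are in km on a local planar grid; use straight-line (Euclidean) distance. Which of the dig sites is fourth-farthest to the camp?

Distances from the camp ((-1.4, 3.5)):
D: 45.7 km
C: 36.1 km
A: 34.4 km
E: 25.3 km
B: 21.9 km
The fourth-farthest is E at 25.3 km.

E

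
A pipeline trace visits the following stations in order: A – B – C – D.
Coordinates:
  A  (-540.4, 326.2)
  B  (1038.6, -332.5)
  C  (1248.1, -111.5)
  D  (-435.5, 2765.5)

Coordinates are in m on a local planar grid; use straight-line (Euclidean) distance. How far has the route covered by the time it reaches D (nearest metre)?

5349 m

Leg distances:
A→B: 1710.9 m  (cumulative 1710.9 m)
B→C: 304.5 m  (cumulative 2015.4 m)
C→D: 3333.4 m  (cumulative 5348.8 m)
Cumulative distance at D ≈ 5349 m.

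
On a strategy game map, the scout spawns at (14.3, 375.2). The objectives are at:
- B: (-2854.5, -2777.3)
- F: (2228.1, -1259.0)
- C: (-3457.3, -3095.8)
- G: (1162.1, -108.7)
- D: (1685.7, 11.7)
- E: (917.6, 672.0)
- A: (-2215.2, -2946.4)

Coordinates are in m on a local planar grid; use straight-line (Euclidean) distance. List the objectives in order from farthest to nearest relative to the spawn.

Distance from the spawn at (14.3, 375.2) to each:
C (-3457.3, -3095.8): 4909.2 m
B (-2854.5, -2777.3): 4262.4 m
A (-2215.2, -2946.4): 4000.5 m
F (2228.1, -1259.0): 2751.6 m
D (1685.7, 11.7): 1710.5 m
G (1162.1, -108.7): 1245.6 m
E (917.6, 672.0): 950.8 m

C, B, A, F, D, G, E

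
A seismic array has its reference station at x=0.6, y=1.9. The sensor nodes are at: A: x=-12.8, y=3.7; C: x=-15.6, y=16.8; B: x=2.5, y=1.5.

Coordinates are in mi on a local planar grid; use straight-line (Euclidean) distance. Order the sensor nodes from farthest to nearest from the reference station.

C, A, B

Distance from the reference station at x=0.6, y=1.9 to each:
C x=-15.6, y=16.8: 22.0 mi
A x=-12.8, y=3.7: 13.5 mi
B x=2.5, y=1.5: 1.9 mi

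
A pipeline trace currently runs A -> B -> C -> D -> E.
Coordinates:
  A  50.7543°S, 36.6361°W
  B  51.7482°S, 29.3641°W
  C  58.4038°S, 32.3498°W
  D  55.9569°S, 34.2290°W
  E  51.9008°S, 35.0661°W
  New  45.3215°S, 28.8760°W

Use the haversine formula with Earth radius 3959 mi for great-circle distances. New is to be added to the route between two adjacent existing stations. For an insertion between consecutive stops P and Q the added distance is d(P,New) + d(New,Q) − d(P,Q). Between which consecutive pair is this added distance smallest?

between A and B

Added distance for inserting New between each consecutive pair:
A–B: 641.4 mi
B–C: 885.7 mi
C–D: 1503.4 mi
D–E: 1023.5 mi
Smallest added distance is 641.4 mi, inserting between A and B.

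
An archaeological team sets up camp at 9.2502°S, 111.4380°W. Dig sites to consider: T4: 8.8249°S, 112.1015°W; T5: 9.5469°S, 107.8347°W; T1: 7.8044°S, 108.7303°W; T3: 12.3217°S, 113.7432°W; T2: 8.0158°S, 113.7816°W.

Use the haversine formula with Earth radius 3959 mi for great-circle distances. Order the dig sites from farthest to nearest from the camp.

Computing each great-circle distance from 9.2502°S, 111.4380°W:
T3 12.3217°S, 113.7432°W: 263.7 mi
T5 9.5469°S, 107.8347°W: 246.5 mi
T1 7.8044°S, 108.7303°W: 210.3 mi
T2 8.0158°S, 113.7816°W: 181.4 mi
T4 8.8249°S, 112.1015°W: 54.0 mi

T3, T5, T1, T2, T4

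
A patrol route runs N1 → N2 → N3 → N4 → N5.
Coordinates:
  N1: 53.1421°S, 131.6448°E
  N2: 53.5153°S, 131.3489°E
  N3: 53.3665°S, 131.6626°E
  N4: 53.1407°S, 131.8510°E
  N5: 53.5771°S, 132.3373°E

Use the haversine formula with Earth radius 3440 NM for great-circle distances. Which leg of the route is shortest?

N2–N3

Leg distances:
N1→N2: 24.8 NM
N2→N3: 14.3 NM
N3→N4: 15.2 NM
N4→N5: 31.5 NM
The shortest leg is N2–N3 at 14.3 NM.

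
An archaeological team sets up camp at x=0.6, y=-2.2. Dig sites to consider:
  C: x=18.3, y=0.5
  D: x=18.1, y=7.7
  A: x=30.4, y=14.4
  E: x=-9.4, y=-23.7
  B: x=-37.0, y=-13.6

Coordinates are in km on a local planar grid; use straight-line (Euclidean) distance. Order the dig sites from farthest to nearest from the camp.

B, A, E, D, C

Computing each straight-line distance from x=0.6, y=-2.2:
B x=-37.0, y=-13.6: 39.3 km
A x=30.4, y=14.4: 34.1 km
E x=-9.4, y=-23.7: 23.7 km
D x=18.1, y=7.7: 20.1 km
C x=18.3, y=0.5: 17.9 km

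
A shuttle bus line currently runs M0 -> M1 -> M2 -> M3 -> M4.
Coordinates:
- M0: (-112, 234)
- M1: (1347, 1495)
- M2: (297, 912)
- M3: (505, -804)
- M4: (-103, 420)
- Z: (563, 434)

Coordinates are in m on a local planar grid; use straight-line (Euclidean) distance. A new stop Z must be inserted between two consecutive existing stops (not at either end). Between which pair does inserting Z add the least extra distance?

Added distance for inserting Z between each consecutive pair:
M0–M1: 94.8 m
M1–M2: 665.3 m
M2–M3: 57.8 m
M3–M4: 538.8 m
Smallest added distance is 57.8 m, inserting between M2 and M3.

between M2 and M3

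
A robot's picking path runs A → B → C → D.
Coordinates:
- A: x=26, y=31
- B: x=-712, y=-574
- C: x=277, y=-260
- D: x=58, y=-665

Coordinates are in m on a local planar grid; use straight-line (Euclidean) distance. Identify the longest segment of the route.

Leg distances:
A→B: 954.3 m
B→C: 1037.6 m
C→D: 460.4 m
The longest leg is B–C at 1037.6 m.

B–C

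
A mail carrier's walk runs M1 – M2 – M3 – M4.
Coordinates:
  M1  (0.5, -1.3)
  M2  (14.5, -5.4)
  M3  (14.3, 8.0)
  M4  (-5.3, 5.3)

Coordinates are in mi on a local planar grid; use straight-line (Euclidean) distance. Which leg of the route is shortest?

M2–M3

Leg distances:
M1→M2: 14.6 mi
M2→M3: 13.4 mi
M3→M4: 19.8 mi
The shortest leg is M2–M3 at 13.4 mi.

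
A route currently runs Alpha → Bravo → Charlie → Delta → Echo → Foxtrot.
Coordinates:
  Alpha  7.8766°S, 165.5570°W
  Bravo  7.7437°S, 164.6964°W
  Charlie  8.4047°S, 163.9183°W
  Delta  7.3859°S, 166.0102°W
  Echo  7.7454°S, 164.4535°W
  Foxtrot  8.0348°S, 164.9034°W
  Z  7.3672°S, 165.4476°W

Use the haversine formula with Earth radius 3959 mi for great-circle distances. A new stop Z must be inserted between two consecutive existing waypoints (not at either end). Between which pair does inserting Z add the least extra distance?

between Delta and Echo

Added distance for inserting Z between each consecutive pair:
Alpha–Bravo: 34.0 mi
Bravo–Charlie: 114.4 mi
Charlie–Delta: 5.9 mi
Delta–Echo: 2.0 mi
Echo–Foxtrot: 95.5 mi
Smallest added distance is 2.0 mi, inserting between Delta and Echo.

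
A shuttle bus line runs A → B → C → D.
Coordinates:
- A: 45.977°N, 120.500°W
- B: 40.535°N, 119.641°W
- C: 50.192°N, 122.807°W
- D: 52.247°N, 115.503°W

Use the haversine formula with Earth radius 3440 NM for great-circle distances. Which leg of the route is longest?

B–C

Leg distances:
A→B: 328.9 NM
B→C: 594.8 NM
C→D: 300.9 NM
The longest leg is B–C at 594.8 NM.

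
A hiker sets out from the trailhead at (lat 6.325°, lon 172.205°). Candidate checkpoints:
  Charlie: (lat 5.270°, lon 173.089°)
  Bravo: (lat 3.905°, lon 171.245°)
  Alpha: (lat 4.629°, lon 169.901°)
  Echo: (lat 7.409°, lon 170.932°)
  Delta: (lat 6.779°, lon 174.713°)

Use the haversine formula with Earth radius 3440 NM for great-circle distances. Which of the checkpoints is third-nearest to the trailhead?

Delta

Distances from the trailhead ((lat 6.325°, lon 172.205°)):
Charlie: 82.5 NM
Echo: 100.0 NM
Delta: 152.1 NM
Bravo: 156.2 NM
Alpha: 171.3 NM
The third-nearest is Delta at 152.1 NM.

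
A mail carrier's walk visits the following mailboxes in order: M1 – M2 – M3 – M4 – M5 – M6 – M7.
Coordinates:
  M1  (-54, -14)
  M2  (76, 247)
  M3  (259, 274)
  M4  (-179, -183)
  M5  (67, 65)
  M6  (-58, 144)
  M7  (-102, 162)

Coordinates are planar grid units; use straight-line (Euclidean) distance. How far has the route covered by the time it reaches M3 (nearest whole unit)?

477

Leg distances:
M1→M2: 291.6  (cumulative 291.6)
M2→M3: 185.0  (cumulative 476.6)
Cumulative distance at M3 ≈ 477.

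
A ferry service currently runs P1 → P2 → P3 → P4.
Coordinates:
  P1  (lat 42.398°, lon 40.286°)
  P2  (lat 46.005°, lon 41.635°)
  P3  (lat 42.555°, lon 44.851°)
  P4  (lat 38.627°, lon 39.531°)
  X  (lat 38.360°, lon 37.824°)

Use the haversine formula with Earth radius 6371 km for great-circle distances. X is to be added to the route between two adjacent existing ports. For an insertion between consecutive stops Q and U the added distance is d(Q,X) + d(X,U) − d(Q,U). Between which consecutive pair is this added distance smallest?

between P3 and P4

Added distance for inserting X between each consecutive pair:
P1–P2: 985.7 km
P2–P3: 1200.0 km
P3–P4: 280.4 km
Smallest added distance is 280.4 km, inserting between P3 and P4.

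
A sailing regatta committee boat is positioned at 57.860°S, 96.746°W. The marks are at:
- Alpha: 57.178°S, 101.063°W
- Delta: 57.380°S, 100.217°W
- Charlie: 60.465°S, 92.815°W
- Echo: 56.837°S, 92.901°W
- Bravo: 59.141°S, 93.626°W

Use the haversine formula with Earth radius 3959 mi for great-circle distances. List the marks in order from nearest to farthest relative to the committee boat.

Distances from the committee boat:
Delta 57.380°S, 100.217°W: 132.6 mi
Bravo 59.141°S, 93.626°W: 143.2 mi
Echo 56.837°S, 92.901°W: 159.8 mi
Alpha 57.178°S, 101.063°W: 166.9 mi
Charlie 60.465°S, 92.815°W: 227.5 mi

Delta, Bravo, Echo, Alpha, Charlie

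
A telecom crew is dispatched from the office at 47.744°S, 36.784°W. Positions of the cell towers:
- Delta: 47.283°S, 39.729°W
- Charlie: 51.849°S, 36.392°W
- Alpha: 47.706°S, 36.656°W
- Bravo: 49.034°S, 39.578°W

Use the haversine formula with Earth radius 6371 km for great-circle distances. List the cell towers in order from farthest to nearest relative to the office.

Computing each great-circle distance from 47.744°S, 36.784°W:
Charlie 51.849°S, 36.392°W: 457.3 km
Bravo 49.034°S, 39.578°W: 251.3 km
Delta 47.283°S, 39.729°W: 227.0 km
Alpha 47.706°S, 36.656°W: 10.5 km

Charlie, Bravo, Delta, Alpha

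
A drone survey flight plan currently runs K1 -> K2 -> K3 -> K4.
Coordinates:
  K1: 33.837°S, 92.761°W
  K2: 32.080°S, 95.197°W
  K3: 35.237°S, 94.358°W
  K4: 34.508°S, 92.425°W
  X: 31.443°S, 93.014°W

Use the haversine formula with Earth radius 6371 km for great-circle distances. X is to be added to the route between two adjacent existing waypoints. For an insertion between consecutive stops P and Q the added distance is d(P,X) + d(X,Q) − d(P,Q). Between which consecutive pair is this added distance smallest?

Added distance for inserting X between each consecutive pair:
K1–K2: 185.8 km
K2–K3: 298.6 km
K3–K4: 591.1 km
Smallest added distance is 185.8 km, inserting between K1 and K2.

between K1 and K2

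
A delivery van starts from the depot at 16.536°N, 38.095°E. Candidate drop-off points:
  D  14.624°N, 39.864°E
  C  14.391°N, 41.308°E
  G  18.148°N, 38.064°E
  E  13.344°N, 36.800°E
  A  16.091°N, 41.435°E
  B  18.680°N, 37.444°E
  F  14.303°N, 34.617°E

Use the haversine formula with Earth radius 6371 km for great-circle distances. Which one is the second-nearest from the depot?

Distance to each, sorted:
G: 179.3 km
B: 248.2 km
D: 284.8 km
A: 359.9 km
E: 381.2 km
C: 418.9 km
F: 447.9 km
The second-nearest is B at 248.2 km.

B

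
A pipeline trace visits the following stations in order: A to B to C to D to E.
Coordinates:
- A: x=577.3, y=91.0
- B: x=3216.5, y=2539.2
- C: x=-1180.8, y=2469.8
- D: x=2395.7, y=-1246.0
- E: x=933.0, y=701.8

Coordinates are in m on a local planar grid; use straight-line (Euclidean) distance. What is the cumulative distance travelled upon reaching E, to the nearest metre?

15591 m

Leg distances:
A→B: 3599.9 m  (cumulative 3599.9 m)
B→C: 4397.8 m  (cumulative 7997.7 m)
C→D: 5157.4 m  (cumulative 13155.1 m)
D→E: 2435.9 m  (cumulative 15591.0 m)
Cumulative distance at E ≈ 15591 m.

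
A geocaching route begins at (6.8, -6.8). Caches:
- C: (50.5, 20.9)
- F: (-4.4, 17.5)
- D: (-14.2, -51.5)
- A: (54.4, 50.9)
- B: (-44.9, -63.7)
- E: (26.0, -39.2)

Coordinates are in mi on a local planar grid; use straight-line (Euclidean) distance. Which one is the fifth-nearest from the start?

A

Distance to each, sorted:
F: 26.8 mi
E: 37.7 mi
D: 49.4 mi
C: 51.7 mi
A: 74.8 mi
B: 76.9 mi
The fifth-nearest is A at 74.8 mi.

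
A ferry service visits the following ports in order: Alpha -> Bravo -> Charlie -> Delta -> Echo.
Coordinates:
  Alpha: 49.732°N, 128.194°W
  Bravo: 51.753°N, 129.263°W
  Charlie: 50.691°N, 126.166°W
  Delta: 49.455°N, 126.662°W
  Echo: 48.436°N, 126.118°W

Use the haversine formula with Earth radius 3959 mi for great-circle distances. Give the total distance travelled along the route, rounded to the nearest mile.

Leg distances:
Alpha→Bravo: 147.3 mi  (cumulative 147.3 mi)
Bravo→Charlie: 152.8 mi  (cumulative 300.0 mi)
Charlie→Delta: 88.2 mi  (cumulative 388.2 mi)
Delta→Echo: 74.6 mi  (cumulative 462.8 mi)
Total route length ≈ 463 mi.

463 mi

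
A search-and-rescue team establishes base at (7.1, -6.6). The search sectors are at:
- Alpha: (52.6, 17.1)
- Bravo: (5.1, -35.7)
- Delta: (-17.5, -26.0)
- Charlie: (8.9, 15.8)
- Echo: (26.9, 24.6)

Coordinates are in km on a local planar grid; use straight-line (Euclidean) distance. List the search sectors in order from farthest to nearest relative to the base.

Alpha, Echo, Delta, Bravo, Charlie

Computing each straight-line distance from (7.1, -6.6):
Alpha (52.6, 17.1): 51.3 km
Echo (26.9, 24.6): 37.0 km
Delta (-17.5, -26.0): 31.3 km
Bravo (5.1, -35.7): 29.2 km
Charlie (8.9, 15.8): 22.5 km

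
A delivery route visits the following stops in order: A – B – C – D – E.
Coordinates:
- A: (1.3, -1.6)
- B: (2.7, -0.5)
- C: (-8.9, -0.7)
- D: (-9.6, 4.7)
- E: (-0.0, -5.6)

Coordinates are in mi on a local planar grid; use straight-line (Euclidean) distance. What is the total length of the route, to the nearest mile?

33 mi

Leg distances:
A→B: 1.8 mi  (cumulative 1.8 mi)
B→C: 11.6 mi  (cumulative 13.4 mi)
C→D: 5.4 mi  (cumulative 18.8 mi)
D→E: 14.1 mi  (cumulative 32.9 mi)
Total route length ≈ 33 mi.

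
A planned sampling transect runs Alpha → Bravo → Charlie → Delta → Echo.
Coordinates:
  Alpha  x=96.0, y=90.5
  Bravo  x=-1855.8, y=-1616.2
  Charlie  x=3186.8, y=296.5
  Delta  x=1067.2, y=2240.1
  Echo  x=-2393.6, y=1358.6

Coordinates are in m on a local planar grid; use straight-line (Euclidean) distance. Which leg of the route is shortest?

Leg distances:
Alpha→Bravo: 2592.7 m
Bravo→Charlie: 5393.2 m
Charlie→Delta: 2875.8 m
Delta→Echo: 3571.3 m
The shortest leg is Alpha–Bravo at 2592.7 m.

Alpha–Bravo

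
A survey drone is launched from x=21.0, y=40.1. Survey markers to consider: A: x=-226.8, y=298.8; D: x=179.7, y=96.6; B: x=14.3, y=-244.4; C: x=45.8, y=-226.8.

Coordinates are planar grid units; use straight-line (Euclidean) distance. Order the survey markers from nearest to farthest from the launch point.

D, C, B, A

Computing each straight-line distance from x=21.0, y=40.1:
D x=179.7, y=96.6: 168.5
C x=45.8, y=-226.8: 268.0
B x=14.3, y=-244.4: 284.6
A x=-226.8, y=298.8: 358.2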